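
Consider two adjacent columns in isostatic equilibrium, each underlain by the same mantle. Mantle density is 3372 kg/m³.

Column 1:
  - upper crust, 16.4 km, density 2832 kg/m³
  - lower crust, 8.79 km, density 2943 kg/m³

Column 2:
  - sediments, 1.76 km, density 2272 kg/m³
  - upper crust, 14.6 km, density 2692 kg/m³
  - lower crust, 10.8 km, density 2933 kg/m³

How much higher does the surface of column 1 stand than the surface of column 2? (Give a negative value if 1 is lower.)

−1.18 km

For any compensation level in the mantle, the mantle terms cancel and isostasy reduces to e = (Σt_1 − Σt_2) − (Σ(ρt)_1 − Σ(ρt)_2) / ρ_m.
Σt_1 = 25.19 km; Σt_2 = 27.16 km; Σ(ρt)_1 = 72313.77; Σ(ρt)_2 = 74978.32 (in km·kg/m³).
e = (25.19 − 27.16) − (72313.77 − 74978.32) / 3372 = −1.18 km.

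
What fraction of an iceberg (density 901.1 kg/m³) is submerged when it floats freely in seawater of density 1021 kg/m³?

0.883

Submerged fraction = ρ_obj/ρ_fluid = 901.1/1021 = 0.883.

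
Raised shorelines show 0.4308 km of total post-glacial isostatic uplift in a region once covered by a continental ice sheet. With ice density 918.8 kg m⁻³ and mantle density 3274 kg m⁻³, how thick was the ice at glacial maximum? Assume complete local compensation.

u = t ρ_ice/ρ_m → t = u ρ_m/ρ_ice = 0.4308 km × 3274/918.8 = 1.54 km.

1.54 km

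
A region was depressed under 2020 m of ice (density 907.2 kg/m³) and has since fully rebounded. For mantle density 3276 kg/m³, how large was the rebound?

Removing the load lets mantle flow back in; uplift u satisfies ρ_ice t = ρ_m u.
u = t ρ_ice/ρ_m = 2020 m × 907.2/3276 = 559 m.

559 m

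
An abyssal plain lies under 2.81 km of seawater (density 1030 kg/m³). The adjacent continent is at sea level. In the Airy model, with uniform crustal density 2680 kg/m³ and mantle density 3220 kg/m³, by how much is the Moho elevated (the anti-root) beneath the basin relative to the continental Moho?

8.59 km

In Airy isostatic equilibrium: replacing crust with seawater at the top is compensated by replacing crust with mantle at the base: d (ρ_c − ρ_w) = a (ρ_m − ρ_c).
a = d (ρ_c − ρ_w)/(ρ_m − ρ_c) = 2.81 km × 1650/540 = 8.59 km.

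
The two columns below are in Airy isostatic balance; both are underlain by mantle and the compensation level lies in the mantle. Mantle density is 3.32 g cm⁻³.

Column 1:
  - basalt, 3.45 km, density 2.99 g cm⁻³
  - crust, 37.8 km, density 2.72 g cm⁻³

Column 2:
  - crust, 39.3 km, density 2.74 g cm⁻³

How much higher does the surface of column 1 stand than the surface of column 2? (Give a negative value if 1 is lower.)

0.309 km

For any compensation level in the mantle, the mantle terms cancel and isostasy reduces to e = (Σt_1 − Σt_2) − (Σ(ρt)_1 − Σ(ρt)_2) / ρ_m.
Σt_1 = 41.25 km; Σt_2 = 39.3 km; Σ(ρt)_1 = 113.1315; Σ(ρt)_2 = 107.682 (in km·g cm⁻³).
e = (41.25 − 39.3) − (113.1315 − 107.682) / 3.32 = 0.309 km.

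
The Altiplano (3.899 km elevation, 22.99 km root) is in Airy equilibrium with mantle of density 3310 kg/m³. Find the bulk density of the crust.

ρ_c h = (ρ_m − ρ_c) r → ρ_c (h + r) = ρ_m r → ρ_c = ρ_m r / (h + r).
ρ_c = 3310 × 22.99 km / (3.899 km + 22.99 km) = 2830 kg/m³.

2830 kg/m³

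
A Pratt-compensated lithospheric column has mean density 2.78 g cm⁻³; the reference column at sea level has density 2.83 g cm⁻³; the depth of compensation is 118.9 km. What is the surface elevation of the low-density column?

ρ_ref D = ρ (D + h) → h = D (ρ_ref − ρ)/ρ.
h = 118.9 km × (2.83 − 2.78)/2.78 = 2.14 km.

2.14 km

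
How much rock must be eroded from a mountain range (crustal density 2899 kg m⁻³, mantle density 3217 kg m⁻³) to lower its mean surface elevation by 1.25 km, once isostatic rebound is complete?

12.6 km

Net drop Δ = e − u = e − e ρ_c/ρ_m = e (ρ_m − ρ_c)/ρ_m.
e = Δ ρ_m/(ρ_m − ρ_c) = 1.25 km × 3217/318 = 12.6 km.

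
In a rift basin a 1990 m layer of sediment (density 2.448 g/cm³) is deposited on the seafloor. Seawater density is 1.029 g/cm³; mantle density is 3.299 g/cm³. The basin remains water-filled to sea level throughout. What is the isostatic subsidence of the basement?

1240 m

Submarine loading: the sediment displaces seawater, and the subsidence is in turn flooded, so s (ρ_m − ρ_w) = t (ρ_sed − ρ_w).
s = 1990 m × (2.448 − 1.029) / (3.299 − 1.029) = 1240 m.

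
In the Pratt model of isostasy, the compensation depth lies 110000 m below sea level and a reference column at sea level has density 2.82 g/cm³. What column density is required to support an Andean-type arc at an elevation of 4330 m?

Pratt balance: ρ_ref D = ρ (D + h).
ρ = ρ_ref D/(D + h) = 2.82 × 110000 m/(110000 m + 4330 m) = 2.71 g/cm³.

2.71 g/cm³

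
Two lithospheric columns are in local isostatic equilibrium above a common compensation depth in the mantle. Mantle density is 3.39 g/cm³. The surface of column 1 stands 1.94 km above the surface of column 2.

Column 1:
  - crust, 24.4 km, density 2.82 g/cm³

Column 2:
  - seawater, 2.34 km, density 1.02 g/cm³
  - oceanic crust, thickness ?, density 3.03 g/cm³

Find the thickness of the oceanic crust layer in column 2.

Take the compensation level at the base of the deeper column (depth z_c below the surface of column 1) and equate Σ ρ_i t_i down to z_c; mantle fills any gap and the z_c terms cancel.
Column 1: 24.4×2.82 + (z_c − 24.4)×3.39
Column 2: 1.94×0 + 2.34×1.02 + x×3.03 + (z_c − 1.94 − 2.34 − x)×3.39
The z_c×3.39 term appears on both sides and cancels. Collect the known terms of each column as K = Σ(ρt)_known − 3.39 × (depth of known layers): K_1 = 68.808 − 3.39×24.4 = −13.908; K_2 = 2.3868 − 3.39×(1.94 + 2.34) = −12.1224.
Balance: K_1 = K_2 − x×(3.39 − 3.03), so x = (K_2 − K_1)/(3.39 − 3.03) = 1.7856/0.36 = 4.96 km.

4.96 km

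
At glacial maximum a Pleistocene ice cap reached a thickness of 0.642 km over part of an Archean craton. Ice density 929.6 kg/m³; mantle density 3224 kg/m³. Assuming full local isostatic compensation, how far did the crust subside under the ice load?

0.185 km

For local isostatic compensation: the ice load ρ_ice t is balanced by mantle displaced below, ρ_m s.
s = t ρ_ice / ρ_m = 0.642 km × 929.6/3224 = 0.185 km.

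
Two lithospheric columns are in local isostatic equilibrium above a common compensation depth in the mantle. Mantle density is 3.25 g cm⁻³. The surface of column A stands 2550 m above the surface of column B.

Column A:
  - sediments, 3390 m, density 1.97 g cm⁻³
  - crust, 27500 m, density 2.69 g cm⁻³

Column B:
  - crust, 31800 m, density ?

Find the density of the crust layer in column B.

2.89 g cm⁻³

Take the compensation level at the base of the deeper column (depth z_c below the surface of column A) and equate Σ ρ_i t_i down to z_c; mantle fills any gap and the z_c terms cancel.
Column A: 3390×1.97 + 27500×2.69 + (z_c − 30890)×3.25
Column B: 2550×0 + 31800×ρ + (z_c − 2550 − 31800)×3.25
The z_c×3.25 term appears on both sides and cancels. Collect the known terms of each column as K = Σ(ρt)_known − 3.25 × (depth of known layers): K_A = 80653.3 − 3.25×30890 = −19739.2; K_B = 0 − 3.25×(2550 + 31800) = −111637.5.
Balance: K_A = K_B + 31800×ρ, so ρ = (K_A − K_B)/31800 = 91898.3/31800 = 2.89 g cm⁻³.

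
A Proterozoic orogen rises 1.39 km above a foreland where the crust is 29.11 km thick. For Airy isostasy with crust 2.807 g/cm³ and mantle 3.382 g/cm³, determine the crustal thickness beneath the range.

Root depth r = h ρ_c / (ρ_m − ρ_c) = 1.39 km × 2.807 / 0.575 = 6.786 km.
Total thickness = T + h + r = 29.11 km + 1.39 km + 6.786 km = 37.3 km.

37.3 km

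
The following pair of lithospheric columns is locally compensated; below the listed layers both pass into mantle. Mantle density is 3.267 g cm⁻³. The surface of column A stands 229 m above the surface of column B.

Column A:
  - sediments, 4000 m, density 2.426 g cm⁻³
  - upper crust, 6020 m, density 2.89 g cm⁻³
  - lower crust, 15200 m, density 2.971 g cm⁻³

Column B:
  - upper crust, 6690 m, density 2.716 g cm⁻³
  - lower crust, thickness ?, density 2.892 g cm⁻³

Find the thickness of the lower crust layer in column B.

Take the compensation level at the base of the deeper column (depth z_c below the surface of column A) and equate Σ ρ_i t_i down to z_c; mantle fills any gap and the z_c terms cancel.
Column A: 4000×2.426 + 6020×2.89 + 15200×2.971 + (z_c − 25220)×3.267
Column B: 229×0 + 6690×2.716 + x×2.892 + (z_c − 229 − 6690 − x)×3.267
The z_c×3.267 term appears on both sides and cancels. Collect the known terms of each column as K = Σ(ρt)_known − 3.267 × (depth of known layers): K_A = 72261 − 3.267×25220 = −10132.74; K_B = 18170.04 − 3.267×(229 + 6690) = −4434.333.
Balance: K_A = K_B − x×(3.267 − 2.892), so x = (K_B − K_A)/(3.267 − 2.892) = 5698.41/0.375 = 15200 m.

15200 m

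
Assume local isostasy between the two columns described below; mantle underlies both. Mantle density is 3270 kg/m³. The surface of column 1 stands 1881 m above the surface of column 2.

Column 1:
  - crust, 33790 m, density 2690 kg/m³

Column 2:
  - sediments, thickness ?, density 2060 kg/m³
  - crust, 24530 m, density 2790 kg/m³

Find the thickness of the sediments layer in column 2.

1380 m

Take the compensation level at the base of the deeper column (depth z_c below the surface of column 1) and equate Σ ρ_i t_i down to z_c; mantle fills any gap and the z_c terms cancel.
Column 1: 33790×2690 + (z_c − 33790)×3270
Column 2: 1881×0 + x×2060 + 24530×2790 + (z_c − 1881 − 24530 − x)×3270
The z_c×3270 term appears on both sides and cancels. Collect the known terms of each column as K = Σ(ρt)_known − 3270 × (depth of known layers): K_1 = 90895100 − 3270×33790 = −19598200; K_2 = 68438700 − 3270×(1881 + 24530) = −17925270.
Balance: K_1 = K_2 − x×(3270 − 2060), so x = (K_2 − K_1)/(3270 − 2060) = 1672930/1210 = 1380 m.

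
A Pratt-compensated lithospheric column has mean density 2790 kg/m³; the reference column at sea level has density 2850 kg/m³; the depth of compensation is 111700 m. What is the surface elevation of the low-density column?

2400 m

ρ_ref D = ρ (D + h) → h = D (ρ_ref − ρ)/ρ.
h = 111700 m × (2850 − 2790)/2790 = 2400 m.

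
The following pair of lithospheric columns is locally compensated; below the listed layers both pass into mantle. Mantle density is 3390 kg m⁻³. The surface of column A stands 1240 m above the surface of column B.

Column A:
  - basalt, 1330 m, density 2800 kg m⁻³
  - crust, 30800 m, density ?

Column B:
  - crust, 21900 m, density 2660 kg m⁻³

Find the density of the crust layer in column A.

2760 kg m⁻³

Take the compensation level at the base of the deeper column (depth z_c below the surface of column A) and equate Σ ρ_i t_i down to z_c; mantle fills any gap and the z_c terms cancel.
Column A: 1330×2800 + 30800×ρ + (z_c − 32130)×3390
Column B: 1240×0 + 21900×2660 + (z_c − 1240 − 21900)×3390
The z_c×3390 term appears on both sides and cancels. Collect the known terms of each column as K = Σ(ρt)_known − 3390 × (depth of known layers): K_A = 3724000 − 3390×32130 = −105196700; K_B = 58254000 − 3390×(1240 + 21900) = −20190600.
Balance: K_A + 30800×ρ = K_B, so ρ = (K_B − K_A)/30800 = 85006100/30800 = 2760 kg m⁻³.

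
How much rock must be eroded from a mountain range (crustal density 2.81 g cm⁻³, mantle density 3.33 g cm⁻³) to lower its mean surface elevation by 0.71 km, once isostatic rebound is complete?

Net drop Δ = e − u = e − e ρ_c/ρ_m = e (ρ_m − ρ_c)/ρ_m.
e = Δ ρ_m/(ρ_m − ρ_c) = 0.71 km × 3.33/0.52 = 4.55 km.

4.55 km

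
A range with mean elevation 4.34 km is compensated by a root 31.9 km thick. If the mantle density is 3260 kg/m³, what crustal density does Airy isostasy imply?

ρ_c h = (ρ_m − ρ_c) r → ρ_c (h + r) = ρ_m r → ρ_c = ρ_m r / (h + r).
ρ_c = 3260 × 31.9 km / (4.34 km + 31.9 km) = 2870 kg/m³.

2870 kg/m³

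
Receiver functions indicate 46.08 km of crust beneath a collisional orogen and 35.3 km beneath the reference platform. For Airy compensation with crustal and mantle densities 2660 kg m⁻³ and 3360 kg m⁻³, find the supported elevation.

Excess crust Δ = 46.08 km − 35.3 km = 10.78 km, split between elevation h and root r with h + r = Δ.
Airy balance ρ_c h = (ρ_m − ρ_c) r gives r = h ρ_c/(ρ_m − ρ_c), so h (1 + ρ_c/(ρ_m − ρ_c)) = Δ, i.e. h = Δ (ρ_m − ρ_c)/ρ_m.
h = 10.78 km × 700/3360 = 2.25 km.

2.25 km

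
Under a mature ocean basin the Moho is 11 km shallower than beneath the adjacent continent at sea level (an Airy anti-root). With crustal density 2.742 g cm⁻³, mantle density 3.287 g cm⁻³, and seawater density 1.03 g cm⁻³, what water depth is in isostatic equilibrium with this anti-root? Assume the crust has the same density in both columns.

Replacing a thickness d of crust by seawater at the top must be balanced by replacing crust with mantle at the base: d (ρ_c − ρ_w) = a (ρ_m − ρ_c).
d = a (ρ_m − ρ_c)/(ρ_c − ρ_w) = 11 km × 0.545/1.712 = 3.5 km.

3.5 km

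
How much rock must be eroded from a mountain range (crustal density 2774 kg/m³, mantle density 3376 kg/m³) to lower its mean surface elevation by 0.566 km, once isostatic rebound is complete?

Net drop Δ = e − u = e − e ρ_c/ρ_m = e (ρ_m − ρ_c)/ρ_m.
e = Δ ρ_m/(ρ_m − ρ_c) = 0.566 km × 3376/602 = 3.17 km.

3.17 km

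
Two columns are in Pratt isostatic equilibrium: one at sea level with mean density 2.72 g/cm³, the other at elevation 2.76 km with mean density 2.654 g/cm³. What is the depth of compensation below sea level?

111 km

ρ_ref D = ρ (D + h) → D (ρ_ref − ρ) = ρ h.
D = ρ h/(ρ_ref − ρ) = 2.654 × 2.76 km/(2.72 − 2.654) = 111 km.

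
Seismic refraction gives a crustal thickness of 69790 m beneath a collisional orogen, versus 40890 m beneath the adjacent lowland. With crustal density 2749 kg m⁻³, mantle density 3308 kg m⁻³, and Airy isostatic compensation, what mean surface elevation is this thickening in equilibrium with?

Excess crust Δ = 69790 m − 40890 m = 28900 m, split between elevation h and root r with h + r = Δ.
Airy balance ρ_c h = (ρ_m − ρ_c) r gives r = h ρ_c/(ρ_m − ρ_c), so h (1 + ρ_c/(ρ_m − ρ_c)) = Δ, i.e. h = Δ (ρ_m − ρ_c)/ρ_m.
h = 28900 m × 559/3308 = 4880 m.

4880 m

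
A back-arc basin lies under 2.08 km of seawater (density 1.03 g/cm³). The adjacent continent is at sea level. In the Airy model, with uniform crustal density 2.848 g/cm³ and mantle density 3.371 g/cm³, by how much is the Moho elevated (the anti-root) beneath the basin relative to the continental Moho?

7.23 km

Equating mass per unit area of the two columns: replacing crust with seawater at the top is compensated by replacing crust with mantle at the base: d (ρ_c − ρ_w) = a (ρ_m − ρ_c).
a = d (ρ_c − ρ_w)/(ρ_m − ρ_c) = 2.08 km × 1.818/0.523 = 7.23 km.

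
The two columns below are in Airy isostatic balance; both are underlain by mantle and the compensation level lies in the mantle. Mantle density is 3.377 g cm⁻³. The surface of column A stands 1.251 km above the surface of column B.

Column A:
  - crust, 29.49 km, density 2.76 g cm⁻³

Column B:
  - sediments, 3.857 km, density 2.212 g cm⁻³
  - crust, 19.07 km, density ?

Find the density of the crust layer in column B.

Take the compensation level at the base of the deeper column (depth z_c below the surface of column A) and equate Σ ρ_i t_i down to z_c; mantle fills any gap and the z_c terms cancel.
Column A: 29.49×2.76 + (z_c − 29.49)×3.377
Column B: 1.251×0 + 3.857×2.212 + 19.07×ρ + (z_c − 1.251 − 22.927)×3.377
The z_c×3.377 term appears on both sides and cancels. Collect the known terms of each column as K = Σ(ρt)_known − 3.377 × (depth of known layers): K_A = 81.3924 − 3.377×29.49 = −18.19533; K_B = 8.531684 − 3.377×(1.251 + 22.927) = −73.117422.
Balance: K_A = K_B + 19.07×ρ, so ρ = (K_A − K_B)/19.07 = 54.9221/19.07 = 2.88 g cm⁻³.

2.88 g cm⁻³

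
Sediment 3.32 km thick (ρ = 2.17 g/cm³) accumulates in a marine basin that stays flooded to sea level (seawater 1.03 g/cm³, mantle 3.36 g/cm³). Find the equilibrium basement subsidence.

Submarine loading: the sediment displaces seawater, and the subsidence is in turn flooded, so s (ρ_m − ρ_w) = t (ρ_sed − ρ_w).
s = 3.32 km × (2.17 − 1.03) / (3.36 − 1.03) = 1.62 km.

1.62 km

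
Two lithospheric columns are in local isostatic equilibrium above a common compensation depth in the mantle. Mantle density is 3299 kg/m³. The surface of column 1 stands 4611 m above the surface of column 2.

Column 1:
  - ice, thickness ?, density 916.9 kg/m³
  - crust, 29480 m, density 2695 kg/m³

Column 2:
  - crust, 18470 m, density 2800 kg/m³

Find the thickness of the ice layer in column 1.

Take the compensation level at the base of the deeper column (depth z_c below the surface of column 1) and equate Σ ρ_i t_i down to z_c; mantle fills any gap and the z_c terms cancel.
Column 1: x×916.9 + 29480×2695 + (z_c − 29480 − x)×3299
Column 2: 4611×0 + 18470×2800 + (z_c − 4611 − 18470)×3299
The z_c×3299 term appears on both sides and cancels. Collect the known terms of each column as K = Σ(ρt)_known − 3299 × (depth of known layers): K_1 = 79448600 − 3299×29480 = −17805920; K_2 = 51716000 − 3299×(4611 + 18470) = −24428219.
Balance: K_1 − x×(3299 − 916.9) = K_2, so x = (K_1 − K_2)/(3299 − 916.9) = 6622300/2382.1 = 2780 m.

2780 m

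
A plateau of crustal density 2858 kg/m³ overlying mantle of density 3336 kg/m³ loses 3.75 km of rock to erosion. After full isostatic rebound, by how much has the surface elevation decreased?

Rebound u = e ρ_c/ρ_m = 3.75 km × 2858/3336 = 3.213 km.
Net surface drop = e − u = 3.75 km − 3.213 km = e (ρ_m − ρ_c)/ρ_m = 0.537 km.

0.537 km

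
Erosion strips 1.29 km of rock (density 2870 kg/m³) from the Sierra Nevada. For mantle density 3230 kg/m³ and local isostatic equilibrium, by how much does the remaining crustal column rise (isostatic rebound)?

Unloading: uplift u = e ρ_c/ρ_m = 1.29 km × 2870/3230 = 1.15 km.

1.15 km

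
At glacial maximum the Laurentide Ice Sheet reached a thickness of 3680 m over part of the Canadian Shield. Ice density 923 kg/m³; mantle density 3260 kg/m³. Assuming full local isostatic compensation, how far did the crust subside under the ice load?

1040 m

By Archimedes' principle applied to the lithosphere: the ice load ρ_ice t is balanced by mantle displaced below, ρ_m s.
s = t ρ_ice / ρ_m = 3680 m × 923/3260 = 1040 m.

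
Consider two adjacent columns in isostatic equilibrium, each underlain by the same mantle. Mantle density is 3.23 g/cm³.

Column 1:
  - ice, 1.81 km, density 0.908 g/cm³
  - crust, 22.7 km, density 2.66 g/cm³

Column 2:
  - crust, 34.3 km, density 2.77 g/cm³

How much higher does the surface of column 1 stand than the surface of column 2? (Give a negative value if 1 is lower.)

For any compensation level in the mantle, the mantle terms cancel and isostasy reduces to e = (Σt_1 − Σt_2) − (Σ(ρt)_1 − Σ(ρt)_2) / ρ_m.
Σt_1 = 24.51 km; Σt_2 = 34.3 km; Σ(ρt)_1 = 62.02548; Σ(ρt)_2 = 95.011 (in km·g/cm³).
e = (24.51 − 34.3) − (62.02548 − 95.011) / 3.23 = 0.422 km.

0.422 km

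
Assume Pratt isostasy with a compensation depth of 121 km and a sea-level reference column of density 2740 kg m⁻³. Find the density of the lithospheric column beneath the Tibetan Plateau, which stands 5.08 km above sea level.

Pratt balance: ρ_ref D = ρ (D + h).
ρ = ρ_ref D/(D + h) = 2740 × 121 km/(121 km + 5.08 km) = 2630 kg m⁻³.

2630 kg m⁻³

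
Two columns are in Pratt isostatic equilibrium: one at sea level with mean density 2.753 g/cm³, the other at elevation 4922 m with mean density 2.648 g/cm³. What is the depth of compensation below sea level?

124000 m

ρ_ref D = ρ (D + h) → D (ρ_ref − ρ) = ρ h.
D = ρ h/(ρ_ref − ρ) = 2.648 × 4922 m/(2.753 − 2.648) = 124000 m.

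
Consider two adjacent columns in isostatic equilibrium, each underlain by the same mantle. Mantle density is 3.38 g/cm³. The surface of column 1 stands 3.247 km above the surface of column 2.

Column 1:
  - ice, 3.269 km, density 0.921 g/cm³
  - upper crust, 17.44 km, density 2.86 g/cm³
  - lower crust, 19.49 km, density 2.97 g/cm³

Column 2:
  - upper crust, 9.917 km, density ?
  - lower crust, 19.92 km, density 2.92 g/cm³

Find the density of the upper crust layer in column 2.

2.88 g/cm³

Take the compensation level at the base of the deeper column (depth z_c below the surface of column 1) and equate Σ ρ_i t_i down to z_c; mantle fills any gap and the z_c terms cancel.
Column 1: 3.269×0.921 + 17.44×2.86 + 19.49×2.97 + (z_c − 40.199)×3.38
Column 2: 3.247×0 + 9.917×ρ + 19.92×2.92 + (z_c − 3.247 − 29.837)×3.38
The z_c×3.38 term appears on both sides and cancels. Collect the known terms of each column as K = Σ(ρt)_known − 3.38 × (depth of known layers): K_1 = 110.774449 − 3.38×40.199 = −25.098171; K_2 = 58.1664 − 3.38×(3.247 + 29.837) = −53.65752.
Balance: K_1 = K_2 + 9.917×ρ, so ρ = (K_1 − K_2)/9.917 = 28.5593/9.917 = 2.88 g/cm³.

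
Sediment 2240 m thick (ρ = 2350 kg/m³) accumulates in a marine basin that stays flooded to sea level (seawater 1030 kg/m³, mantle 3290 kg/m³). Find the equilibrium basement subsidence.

Submarine loading: the sediment displaces seawater, and the subsidence is in turn flooded, so s (ρ_m − ρ_w) = t (ρ_sed − ρ_w).
s = 2240 m × (2350 − 1030) / (3290 − 1030) = 1310 m.

1310 m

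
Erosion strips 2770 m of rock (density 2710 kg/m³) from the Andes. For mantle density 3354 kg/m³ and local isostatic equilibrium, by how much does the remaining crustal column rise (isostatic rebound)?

Unloading: uplift u = e ρ_c/ρ_m = 2770 m × 2710/3354 = 2240 m.

2240 m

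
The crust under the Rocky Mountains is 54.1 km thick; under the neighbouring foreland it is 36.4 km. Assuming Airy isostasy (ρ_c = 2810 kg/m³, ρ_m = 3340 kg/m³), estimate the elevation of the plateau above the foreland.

2.81 km

Excess crust Δ = 54.1 km − 36.4 km = 17.7 km, split between elevation h and root r with h + r = Δ.
Airy balance ρ_c h = (ρ_m − ρ_c) r gives r = h ρ_c/(ρ_m − ρ_c), so h (1 + ρ_c/(ρ_m − ρ_c)) = Δ, i.e. h = Δ (ρ_m − ρ_c)/ρ_m.
h = 17.7 km × 530/3340 = 2.81 km.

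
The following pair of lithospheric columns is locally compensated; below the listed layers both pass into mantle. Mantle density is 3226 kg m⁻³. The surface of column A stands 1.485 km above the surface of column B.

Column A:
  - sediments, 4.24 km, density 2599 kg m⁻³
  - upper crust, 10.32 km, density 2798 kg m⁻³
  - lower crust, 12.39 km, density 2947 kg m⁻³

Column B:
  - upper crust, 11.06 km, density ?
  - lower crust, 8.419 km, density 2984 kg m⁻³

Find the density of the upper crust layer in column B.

2890 kg m⁻³

Take the compensation level at the base of the deeper column (depth z_c below the surface of column A) and equate Σ ρ_i t_i down to z_c; mantle fills any gap and the z_c terms cancel.
Column A: 4.24×2599 + 10.32×2798 + 12.39×2947 + (z_c − 26.95)×3226
Column B: 1.485×0 + 11.06×ρ + 8.419×2984 + (z_c − 1.485 − 19.479)×3226
The z_c×3226 term appears on both sides and cancels. Collect the known terms of each column as K = Σ(ρt)_known − 3226 × (depth of known layers): K_A = 76408.45 − 3226×26.95 = −10532.25; K_B = 25122.296 − 3226×(1.485 + 19.479) = −42507.568.
Balance: K_A = K_B + 11.06×ρ, so ρ = (K_A − K_B)/11.06 = 31975.3/11.06 = 2890 kg m⁻³.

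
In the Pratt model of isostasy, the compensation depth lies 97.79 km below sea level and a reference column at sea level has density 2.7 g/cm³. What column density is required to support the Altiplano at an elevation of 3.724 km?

Pratt balance: ρ_ref D = ρ (D + h).
ρ = ρ_ref D/(D + h) = 2.7 × 97.79 km/(97.79 km + 3.724 km) = 2.6 g/cm³.

2.6 g/cm³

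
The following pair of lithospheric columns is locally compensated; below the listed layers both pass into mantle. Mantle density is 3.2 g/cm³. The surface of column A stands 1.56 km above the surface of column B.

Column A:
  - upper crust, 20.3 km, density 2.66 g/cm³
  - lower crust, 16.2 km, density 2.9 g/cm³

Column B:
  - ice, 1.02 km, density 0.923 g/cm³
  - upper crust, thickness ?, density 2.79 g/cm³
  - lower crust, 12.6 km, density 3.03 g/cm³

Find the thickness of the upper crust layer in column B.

Take the compensation level at the base of the deeper column (depth z_c below the surface of column A) and equate Σ ρ_i t_i down to z_c; mantle fills any gap and the z_c terms cancel.
Column A: 20.3×2.66 + 16.2×2.9 + (z_c − 36.5)×3.2
Column B: 1.56×0 + 1.02×0.923 + x×2.79 + 12.6×3.03 + (z_c − 1.56 − 13.62 − x)×3.2
The z_c×3.2 term appears on both sides and cancels. Collect the known terms of each column as K = Σ(ρt)_known − 3.2 × (depth of known layers): K_A = 100.978 − 3.2×36.5 = −15.822; K_B = 39.11946 − 3.2×(1.56 + 13.62) = −9.45654.
Balance: K_A = K_B − x×(3.2 − 2.79), so x = (K_B − K_A)/(3.2 − 2.79) = 6.36546/0.41 = 15.5 km.

15.5 km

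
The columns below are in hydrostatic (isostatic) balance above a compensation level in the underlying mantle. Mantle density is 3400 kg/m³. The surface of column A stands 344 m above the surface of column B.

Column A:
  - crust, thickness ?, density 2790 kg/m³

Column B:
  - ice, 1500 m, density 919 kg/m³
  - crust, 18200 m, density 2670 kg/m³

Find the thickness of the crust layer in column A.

29800 m

Take the compensation level at the base of the deeper column (depth z_c below the surface of column A) and equate Σ ρ_i t_i down to z_c; mantle fills any gap and the z_c terms cancel.
Column A: x×2790 + (z_c − 0 − x)×3400
Column B: 344×0 + 1500×919 + 18200×2670 + (z_c − 344 − 19700)×3400
The z_c×3400 term appears on both sides and cancels. Collect the known terms of each column as K = Σ(ρt)_known − 3400 × (depth of known layers): K_A = 0 − 3400×0 = 0; K_B = 49972500 − 3400×(344 + 19700) = −18177100.
Balance: K_A − x×(3400 − 2790) = K_B, so x = (K_A − K_B)/(3400 − 2790) = 18177100/610 = 29800 m.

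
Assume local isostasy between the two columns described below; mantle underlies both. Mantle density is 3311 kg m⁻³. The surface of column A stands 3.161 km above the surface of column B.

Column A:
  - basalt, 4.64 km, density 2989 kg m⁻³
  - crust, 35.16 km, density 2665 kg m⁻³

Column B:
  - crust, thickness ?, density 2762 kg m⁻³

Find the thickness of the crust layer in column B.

25 km

Take the compensation level at the base of the deeper column (depth z_c below the surface of column A) and equate Σ ρ_i t_i down to z_c; mantle fills any gap and the z_c terms cancel.
Column A: 4.64×2989 + 35.16×2665 + (z_c − 39.8)×3311
Column B: 3.161×0 + x×2762 + (z_c − 3.161 − 0 − x)×3311
The z_c×3311 term appears on both sides and cancels. Collect the known terms of each column as K = Σ(ρt)_known − 3311 × (depth of known layers): K_A = 107570.36 − 3311×39.8 = −24207.44; K_B = 0 − 3311×(3.161 + 0) = −10466.071.
Balance: K_A = K_B − x×(3311 − 2762), so x = (K_B − K_A)/(3311 − 2762) = 13741.4/549 = 25 km.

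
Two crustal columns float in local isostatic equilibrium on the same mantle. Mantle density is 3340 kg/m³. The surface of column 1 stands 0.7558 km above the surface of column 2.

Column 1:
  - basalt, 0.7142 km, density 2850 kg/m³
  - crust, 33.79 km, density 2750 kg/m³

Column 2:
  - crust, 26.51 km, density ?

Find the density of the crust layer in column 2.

Take the compensation level at the base of the deeper column (depth z_c below the surface of column 1) and equate Σ ρ_i t_i down to z_c; mantle fills any gap and the z_c terms cancel.
Column 1: 0.7142×2850 + 33.79×2750 + (z_c − 34.5042)×3340
Column 2: 0.7558×0 + 26.51×ρ + (z_c − 0.7558 − 26.51)×3340
The z_c×3340 term appears on both sides and cancels. Collect the known terms of each column as K = Σ(ρt)_known − 3340 × (depth of known layers): K_1 = 94957.97 − 3340×34.5042 = −20286.058; K_2 = 0 − 3340×(0.7558 + 26.51) = −91067.772.
Balance: K_1 = K_2 + 26.51×ρ, so ρ = (K_1 − K_2)/26.51 = 70781.7/26.51 = 2670 kg/m³.

2670 kg/m³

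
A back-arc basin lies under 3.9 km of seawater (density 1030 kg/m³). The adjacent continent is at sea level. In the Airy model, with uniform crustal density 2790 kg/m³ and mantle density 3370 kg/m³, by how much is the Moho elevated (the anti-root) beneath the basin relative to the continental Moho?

11.8 km

For local isostatic compensation: replacing crust with seawater at the top is compensated by replacing crust with mantle at the base: d (ρ_c − ρ_w) = a (ρ_m − ρ_c).
a = d (ρ_c − ρ_w)/(ρ_m − ρ_c) = 3.9 km × 1760/580 = 11.8 km.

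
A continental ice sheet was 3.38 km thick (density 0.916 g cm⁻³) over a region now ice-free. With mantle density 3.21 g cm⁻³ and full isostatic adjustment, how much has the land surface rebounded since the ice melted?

Removing the load lets mantle flow back in; uplift u satisfies ρ_ice t = ρ_m u.
u = t ρ_ice/ρ_m = 3.38 km × 0.916/3.21 = 0.965 km.

0.965 km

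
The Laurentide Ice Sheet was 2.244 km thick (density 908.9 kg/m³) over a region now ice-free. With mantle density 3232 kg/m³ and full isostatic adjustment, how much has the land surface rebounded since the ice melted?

Removing the load lets mantle flow back in; uplift u satisfies ρ_ice t = ρ_m u.
u = t ρ_ice/ρ_m = 2.244 km × 908.9/3232 = 0.631 km.

0.631 km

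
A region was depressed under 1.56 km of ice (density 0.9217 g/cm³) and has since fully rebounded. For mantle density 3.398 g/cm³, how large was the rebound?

0.423 km

Removing the load lets mantle flow back in; uplift u satisfies ρ_ice t = ρ_m u.
u = t ρ_ice/ρ_m = 1.56 km × 0.9217/3.398 = 0.423 km.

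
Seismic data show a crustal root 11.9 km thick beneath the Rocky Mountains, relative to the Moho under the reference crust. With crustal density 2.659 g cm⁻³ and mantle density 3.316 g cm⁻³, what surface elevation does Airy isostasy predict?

2.94 km

By Archimedes' principle applied to the lithosphere: ρ_c h = (ρ_m − ρ_c) r.
h = r (ρ_m − ρ_c) / ρ_c = 11.9 km × (3.316 − 2.659) / 2.659 = 2.94 km.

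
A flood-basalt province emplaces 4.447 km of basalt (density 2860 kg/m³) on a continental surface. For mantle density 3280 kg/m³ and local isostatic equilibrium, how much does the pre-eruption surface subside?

3.88 km

Subaerial loading: s = t ρ_load / ρ_m.
s = 4.447 km × 2860/3280 = 3.88 km.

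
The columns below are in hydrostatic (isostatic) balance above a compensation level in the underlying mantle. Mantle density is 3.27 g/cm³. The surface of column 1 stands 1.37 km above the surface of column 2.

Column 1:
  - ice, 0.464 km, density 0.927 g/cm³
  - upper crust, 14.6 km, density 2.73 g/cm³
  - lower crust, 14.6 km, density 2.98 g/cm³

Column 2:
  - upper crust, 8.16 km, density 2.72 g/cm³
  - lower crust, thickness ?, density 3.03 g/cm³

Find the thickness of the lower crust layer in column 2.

17.7 km

Take the compensation level at the base of the deeper column (depth z_c below the surface of column 1) and equate Σ ρ_i t_i down to z_c; mantle fills any gap and the z_c terms cancel.
Column 1: 0.464×0.927 + 14.6×2.73 + 14.6×2.98 + (z_c − 29.664)×3.27
Column 2: 1.37×0 + 8.16×2.72 + x×3.03 + (z_c − 1.37 − 8.16 − x)×3.27
The z_c×3.27 term appears on both sides and cancels. Collect the known terms of each column as K = Σ(ρt)_known − 3.27 × (depth of known layers): K_1 = 83.796128 − 3.27×29.664 = −13.205152; K_2 = 22.1952 − 3.27×(1.37 + 8.16) = −8.9679.
Balance: K_1 = K_2 − x×(3.27 − 3.03), so x = (K_2 − K_1)/(3.27 − 3.03) = 4.23725/0.24 = 17.7 km.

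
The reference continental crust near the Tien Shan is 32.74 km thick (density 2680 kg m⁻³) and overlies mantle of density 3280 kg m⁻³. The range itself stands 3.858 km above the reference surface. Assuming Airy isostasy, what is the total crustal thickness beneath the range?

53.8 km

Root depth r = h ρ_c / (ρ_m − ρ_c) = 3.858 km × 2680 / 600 = 17.23 km.
Total thickness = T + h + r = 32.74 km + 3.858 km + 17.23 km = 53.8 km.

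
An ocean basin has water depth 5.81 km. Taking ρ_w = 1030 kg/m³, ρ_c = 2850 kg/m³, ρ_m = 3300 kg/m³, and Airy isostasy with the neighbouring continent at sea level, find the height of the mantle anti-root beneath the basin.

23.5 km

In Airy isostatic equilibrium: replacing crust with seawater at the top is compensated by replacing crust with mantle at the base: d (ρ_c − ρ_w) = a (ρ_m − ρ_c).
a = d (ρ_c − ρ_w)/(ρ_m − ρ_c) = 5.81 km × 1820/450 = 23.5 km.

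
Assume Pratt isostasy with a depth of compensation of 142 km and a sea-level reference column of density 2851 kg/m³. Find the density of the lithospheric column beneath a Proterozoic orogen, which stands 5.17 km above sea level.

Pratt balance: ρ_ref D = ρ (D + h).
ρ = ρ_ref D/(D + h) = 2851 × 142 km/(142 km + 5.17 km) = 2750 kg/m³.

2750 kg/m³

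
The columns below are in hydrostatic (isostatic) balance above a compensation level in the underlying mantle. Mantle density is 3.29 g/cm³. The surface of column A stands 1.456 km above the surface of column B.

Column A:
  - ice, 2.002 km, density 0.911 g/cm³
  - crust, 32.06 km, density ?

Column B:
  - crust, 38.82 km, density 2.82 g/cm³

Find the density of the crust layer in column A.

Take the compensation level at the base of the deeper column (depth z_c below the surface of column A) and equate Σ ρ_i t_i down to z_c; mantle fills any gap and the z_c terms cancel.
Column A: 2.002×0.911 + 32.06×ρ + (z_c − 34.062)×3.29
Column B: 1.456×0 + 38.82×2.82 + (z_c − 1.456 − 38.82)×3.29
The z_c×3.29 term appears on both sides and cancels. Collect the known terms of each column as K = Σ(ρt)_known − 3.29 × (depth of known layers): K_A = 1.823822 − 3.29×34.062 = −110.240158; K_B = 109.4724 − 3.29×(1.456 + 38.82) = −23.03564.
Balance: K_A + 32.06×ρ = K_B, so ρ = (K_B − K_A)/32.06 = 87.2045/32.06 = 2.72 g/cm³.

2.72 g/cm³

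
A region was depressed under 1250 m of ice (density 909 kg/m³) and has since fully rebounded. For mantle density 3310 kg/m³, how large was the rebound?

343 m

Removing the load lets mantle flow back in; uplift u satisfies ρ_ice t = ρ_m u.
u = t ρ_ice/ρ_m = 1250 m × 909/3310 = 343 m.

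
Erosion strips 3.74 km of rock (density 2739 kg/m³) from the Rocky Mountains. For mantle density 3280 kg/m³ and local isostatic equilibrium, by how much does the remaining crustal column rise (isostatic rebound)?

Unloading: uplift u = e ρ_c/ρ_m = 3.74 km × 2739/3280 = 3.12 km.

3.12 km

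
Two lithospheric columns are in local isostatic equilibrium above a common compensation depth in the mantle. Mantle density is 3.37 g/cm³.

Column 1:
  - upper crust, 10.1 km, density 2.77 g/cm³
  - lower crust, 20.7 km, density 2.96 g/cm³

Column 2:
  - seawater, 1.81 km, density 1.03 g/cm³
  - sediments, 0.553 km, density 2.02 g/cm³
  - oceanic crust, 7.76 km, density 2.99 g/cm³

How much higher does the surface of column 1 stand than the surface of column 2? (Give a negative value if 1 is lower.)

For any compensation level in the mantle, the mantle terms cancel and isostasy reduces to e = (Σt_1 − Σt_2) − (Σ(ρt)_1 − Σ(ρt)_2) / ρ_m.
Σt_1 = 30.8 km; Σt_2 = 10.123 km; Σ(ρt)_1 = 89.249; Σ(ρt)_2 = 26.18376 (in km·g/cm³).
e = (30.8 − 10.123) − (89.249 − 26.18376) / 3.37 = 1.96 km.

1.96 km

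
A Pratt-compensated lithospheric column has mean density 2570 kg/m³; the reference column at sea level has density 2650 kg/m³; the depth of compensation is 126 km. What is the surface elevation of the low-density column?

ρ_ref D = ρ (D + h) → h = D (ρ_ref − ρ)/ρ.
h = 126 km × (2650 − 2570)/2570 = 3.92 km.

3.92 km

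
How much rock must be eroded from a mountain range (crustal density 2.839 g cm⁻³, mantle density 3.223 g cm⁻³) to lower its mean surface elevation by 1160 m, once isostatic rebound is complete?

9740 m

Net drop Δ = e − u = e − e ρ_c/ρ_m = e (ρ_m − ρ_c)/ρ_m.
e = Δ ρ_m/(ρ_m − ρ_c) = 1160 m × 3.223/0.384 = 9740 m.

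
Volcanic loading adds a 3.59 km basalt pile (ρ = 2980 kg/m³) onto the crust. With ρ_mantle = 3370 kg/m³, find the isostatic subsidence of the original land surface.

3.17 km

Subaerial loading: s = t ρ_load / ρ_m.
s = 3.59 km × 2980/3370 = 3.17 km.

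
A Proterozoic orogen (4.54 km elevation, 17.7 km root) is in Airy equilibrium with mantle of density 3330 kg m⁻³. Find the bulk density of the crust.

2650 kg m⁻³

ρ_c h = (ρ_m − ρ_c) r → ρ_c (h + r) = ρ_m r → ρ_c = ρ_m r / (h + r).
ρ_c = 3330 × 17.7 km / (4.54 km + 17.7 km) = 2650 kg m⁻³.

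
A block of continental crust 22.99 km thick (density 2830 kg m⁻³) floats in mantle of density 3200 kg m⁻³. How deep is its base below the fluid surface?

Draft d = t ρ_obj/ρ_fluid = 22.99 km × 2830/3200 = 20.3 km.

20.3 km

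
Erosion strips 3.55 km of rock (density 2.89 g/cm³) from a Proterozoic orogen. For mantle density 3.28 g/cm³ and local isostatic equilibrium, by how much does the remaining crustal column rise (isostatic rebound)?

Unloading: uplift u = e ρ_c/ρ_m = 3.55 km × 2.89/3.28 = 3.13 km.

3.13 km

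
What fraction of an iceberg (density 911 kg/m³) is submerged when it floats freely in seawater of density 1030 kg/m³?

Submerged fraction = ρ_obj/ρ_fluid = 911/1030 = 0.884.

0.884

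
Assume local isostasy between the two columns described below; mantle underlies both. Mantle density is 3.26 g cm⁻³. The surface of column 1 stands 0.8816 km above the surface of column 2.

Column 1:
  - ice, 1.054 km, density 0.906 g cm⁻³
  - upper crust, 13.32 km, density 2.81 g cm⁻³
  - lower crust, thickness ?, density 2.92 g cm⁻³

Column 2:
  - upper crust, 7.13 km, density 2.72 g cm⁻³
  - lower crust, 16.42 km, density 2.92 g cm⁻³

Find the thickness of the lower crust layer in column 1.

11.3 km

Take the compensation level at the base of the deeper column (depth z_c below the surface of column 1) and equate Σ ρ_i t_i down to z_c; mantle fills any gap and the z_c terms cancel.
Column 1: 1.054×0.906 + 13.32×2.81 + x×2.92 + (z_c − 14.374 − x)×3.26
Column 2: 0.8816×0 + 7.13×2.72 + 16.42×2.92 + (z_c − 0.8816 − 23.55)×3.26
The z_c×3.26 term appears on both sides and cancels. Collect the known terms of each column as K = Σ(ρt)_known − 3.26 × (depth of known layers): K_1 = 38.384124 − 3.26×14.374 = −8.475116; K_2 = 67.34 − 3.26×(0.8816 + 23.55) = −12.307016.
Balance: K_1 − x×(3.26 − 2.92) = K_2, so x = (K_1 − K_2)/(3.26 − 2.92) = 3.8319/0.34 = 11.3 km.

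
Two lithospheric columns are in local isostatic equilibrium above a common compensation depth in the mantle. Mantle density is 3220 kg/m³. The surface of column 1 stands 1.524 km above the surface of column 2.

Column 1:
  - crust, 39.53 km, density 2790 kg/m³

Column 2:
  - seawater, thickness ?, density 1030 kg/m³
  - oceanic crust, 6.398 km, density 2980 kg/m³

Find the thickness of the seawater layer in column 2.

4.82 km

Take the compensation level at the base of the deeper column (depth z_c below the surface of column 1) and equate Σ ρ_i t_i down to z_c; mantle fills any gap and the z_c terms cancel.
Column 1: 39.53×2790 + (z_c − 39.53)×3220
Column 2: 1.524×0 + x×1030 + 6.398×2980 + (z_c − 1.524 − 6.398 − x)×3220
The z_c×3220 term appears on both sides and cancels. Collect the known terms of each column as K = Σ(ρt)_known − 3220 × (depth of known layers): K_1 = 110288.7 − 3220×39.53 = −16997.9; K_2 = 19066.04 − 3220×(1.524 + 6.398) = −6442.8.
Balance: K_1 = K_2 − x×(3220 − 1030), so x = (K_2 − K_1)/(3220 − 1030) = 10555.1/2190 = 4.82 km.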